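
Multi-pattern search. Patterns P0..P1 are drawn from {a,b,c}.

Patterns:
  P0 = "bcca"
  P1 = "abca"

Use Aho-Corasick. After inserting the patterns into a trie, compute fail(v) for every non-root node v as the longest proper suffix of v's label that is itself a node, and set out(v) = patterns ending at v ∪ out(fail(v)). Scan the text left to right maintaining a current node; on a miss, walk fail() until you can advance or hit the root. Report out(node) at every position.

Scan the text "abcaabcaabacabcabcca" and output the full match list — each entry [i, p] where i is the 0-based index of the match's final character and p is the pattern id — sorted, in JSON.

Build automaton:
Trie nodes:
  0='ε' goto a→5 b→1
  1='b' goto c→2
  2='bc' goto c→3
  3='bcc' goto a→4
  4='bcca' goto ·  [P0 ends]
  5='a' goto b→6
  6='ab' goto c→7
  7='abc' goto a→8
  8='abca' goto ·  [P1 ends]

BFS fail/out derivation:
  n1('b'): parent n0 fail=0; on 'b' 0 → fail=0;  out ∅∪∅=∅
  n5('a'): parent n0 fail=0; on 'a' 0 → fail=0;  out ∅∪∅=∅
  n2('bc'): parent n1 fail=0; on 'c' 0 → fail=0;  out ∅∪∅=∅
  n6('ab'): parent n5 fail=0; on 'b' 0 → fail=1;  out ∅∪∅=∅
  n3('bcc'): parent n2 fail=0; on 'c' 0 → fail=0;  out ∅∪∅=∅
  n7('abc'): parent n6 fail=1; on 'c' 1 → fail=2;  out ∅∪∅=∅
  n4('bcca'): parent n3 fail=0; on 'a' 0 → fail=5;  out {0}∪∅={0}
  n8('abca'): parent n7 fail=2; on 'a' 2→0 → fail=5;  out {1}∪∅={1}

Text stream:
pos 0 'a': at 5
pos 1 'b': at 6
pos 2 'c': at 7
pos 3 'a': at 8  ** P1@[0:3]
pos 4 'a': at 5 (fail-walked)
pos 5 'b': at 6
pos 6 'c': at 7
pos 7 'a': at 8  ** P1@[4:7]
pos 8 'a': at 5 (fail-walked)
pos 9 'b': at 6
pos 10 'a': at 5 (fail-walked)
pos 11 'c': at 0 (fail-walked)
pos 12 'a': at 5
pos 13 'b': at 6
pos 14 'c': at 7
pos 15 'a': at 8  ** P1@[12:15]
pos 16 'b': at 6 (fail-walked)
pos 17 'c': at 7
pos 18 'c': at 3 (fail-walked)
pos 19 'a': at 4  ** P0@[16:19]

Matches: [[3,1],[7,1],[15,1],[19,0]]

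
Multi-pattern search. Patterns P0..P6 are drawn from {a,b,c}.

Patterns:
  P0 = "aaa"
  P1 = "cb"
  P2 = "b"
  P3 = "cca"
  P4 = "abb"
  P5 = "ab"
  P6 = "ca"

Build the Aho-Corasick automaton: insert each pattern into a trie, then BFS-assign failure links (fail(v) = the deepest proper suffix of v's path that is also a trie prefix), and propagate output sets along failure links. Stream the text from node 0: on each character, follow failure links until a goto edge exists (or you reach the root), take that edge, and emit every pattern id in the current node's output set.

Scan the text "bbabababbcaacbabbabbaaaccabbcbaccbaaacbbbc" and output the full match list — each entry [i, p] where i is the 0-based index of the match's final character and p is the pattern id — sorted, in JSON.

Build:
Trie (insert patterns):
  n0 'ε': a→1 b→6 c→4
  n1 'a': a→2 b→9
  n2 'aa': a→3
  n3 'aaa': ·  ←P0
  n4 'c': a→11 b→5 c→7
  n5 'cb': ·  ←P1
  n6 'b': ·  ←P2
  n7 'cc': a→8
  n8 'cca': ·  ←P3
  n9 'ab': b→10  ←P5
  n10 'abb': ·  ←P4
  n11 'ca': ·  ←P6

BFS fail/out derivation:
  n1('a'): parent n0 fail=0; on 'a' 0 → fail=0;  out ∅∪∅=∅
  n4('c'): parent n0 fail=0; on 'c' 0 → fail=0;  out ∅∪∅=∅
  n6('b'): parent n0 fail=0; on 'b' 0 → fail=0;  out {2}∪∅={2}
  n2('aa'): parent n1 fail=0; on 'a' 0 → fail=1;  out ∅∪∅=∅
  n5('cb'): parent n4 fail=0; on 'b' 0 → fail=6;  out {1}∪{2}={1,2}
  n7('cc'): parent n4 fail=0; on 'c' 0 → fail=4;  out ∅∪∅=∅
  n9('ab'): parent n1 fail=0; on 'b' 0 → fail=6;  out {5}∪{2}={2,5}
  n11('ca'): parent n4 fail=0; on 'a' 0 → fail=1;  out {6}∪∅={6}
  n3('aaa'): parent n2 fail=1; on 'a' 1 → fail=2;  out {0}∪∅={0}
  n8('cca'): parent n7 fail=4; on 'a' 4 → fail=11;  out {3}∪{6}={3,6}
  n10('abb'): parent n9 fail=6; on 'b' 6→0 → fail=6;  out {4}∪{2}={2,4}

Text stream:
pos 0 'b': at 6  → match P2@[0:0]
pos 1 'b': at 6 ·f  → match P2@[1:1]
pos 2 'a': at 1 ·f
pos 3 'b': at 9  → match P2@[3:3],P5@[2:3]
pos 4 'a': at 1 ·f
pos 5 'b': at 9  → match P2@[5:5],P5@[4:5]
pos 6 'a': at 1 ·f
pos 7 'b': at 9  → match P2@[7:7],P5@[6:7]
pos 8 'b': at 10  → match P2@[8:8],P4@[6:8]
pos 9 'c': at 4 ·f
pos 10 'a': at 11  → match P6@[9:10]
pos 11 'a': at 2 ·f
pos 12 'c': at 4 ·f
pos 13 'b': at 5  → match P1@[12:13],P2@[13:13]
pos 14 'a': at 1 ·f
pos 15 'b': at 9  → match P2@[15:15],P5@[14:15]
pos 16 'b': at 10  → match P2@[16:16],P4@[14:16]
pos 17 'a': at 1 ·f
pos 18 'b': at 9  → match P2@[18:18],P5@[17:18]
pos 19 'b': at 10  → match P2@[19:19],P4@[17:19]
pos 20 'a': at 1 ·f
pos 21 'a': at 2
pos 22 'a': at 3  → match P0@[20:22]
pos 23 'c': at 4 ·f
pos 24 'c': at 7
pos 25 'a': at 8  → match P3@[23:25],P6@[24:25]
pos 26 'b': at 9 ·f  → match P2@[26:26],P5@[25:26]
pos 27 'b': at 10  → match P2@[27:27],P4@[25:27]
pos 28 'c': at 4 ·f
pos 29 'b': at 5  → match P1@[28:29],P2@[29:29]
pos 30 'a': at 1 ·f
pos 31 'c': at 4 ·f
pos 32 'c': at 7
pos 33 'b': at 5 ·f  → match P1@[32:33],P2@[33:33]
pos 34 'a': at 1 ·f
pos 35 'a': at 2
pos 36 'a': at 3  → match P0@[34:36]
pos 37 'c': at 4 ·f
pos 38 'b': at 5  → match P1@[37:38],P2@[38:38]
pos 39 'b': at 6 ·f  → match P2@[39:39]
pos 40 'b': at 6 ·f  → match P2@[40:40]
pos 41 'c': at 4 ·f

Result: [[0,2],[1,2],[3,2],[3,5],[5,2],[5,5],[7,2],[7,5],[8,2],[8,4],[10,6],[13,1],[13,2],[15,2],[15,5],[16,2],[16,4],[18,2],[18,5],[19,2],[19,4],[22,0],[25,3],[25,6],[26,2],[26,5],[27,2],[27,4],[29,1],[29,2],[33,1],[33,2],[36,0],[38,1],[38,2],[39,2],[40,2]]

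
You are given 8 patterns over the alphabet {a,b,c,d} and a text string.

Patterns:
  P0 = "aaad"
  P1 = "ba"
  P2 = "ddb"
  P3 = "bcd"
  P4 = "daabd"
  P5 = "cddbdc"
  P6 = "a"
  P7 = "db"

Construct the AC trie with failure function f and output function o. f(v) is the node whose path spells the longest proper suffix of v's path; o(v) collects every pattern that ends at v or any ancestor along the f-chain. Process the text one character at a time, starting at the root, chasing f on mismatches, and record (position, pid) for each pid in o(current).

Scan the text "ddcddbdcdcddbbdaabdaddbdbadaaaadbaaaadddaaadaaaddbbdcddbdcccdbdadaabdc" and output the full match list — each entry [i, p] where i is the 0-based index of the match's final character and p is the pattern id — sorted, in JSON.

Construct AC machine:
Trie (insert patterns):
  n0 'ε': a→1 b→5 c→16 d→7
  n1 'a': a→2  ←P6
  n2 'aa': a→3
  n3 'aaa': d→4
  n4 'aaad': ·  ←P0
  n5 'b': a→6 c→10
  n6 'ba': ·  ←P1
  n7 'd': a→12 b→22 d→8
  n8 'dd': b→9
  n9 'ddb': ·  ←P2
  n10 'bc': d→11
  n11 'bcd': ·  ←P3
  n12 'da': a→13
  n13 'daa': b→14
  n14 'daab': d→15
  n15 'daabd': ·  ←P4
  n16 'c': d→17
  n17 'cd': d→18
  n18 'cdd': b→19
  n19 'cddb': d→20
  n20 'cddbd': c→21
  n21 'cddbdc': ·  ←P5
  n22 'db': ·  ←P7

Failure links (BFS by depth):
  n1('a'): parent n0 fail=0; on 'a' 0 → fail=0;  out {6}∪∅={6}
  n5('b'): parent n0 fail=0; on 'b' 0 → fail=0;  out ∅∪∅=∅
  n7('d'): parent n0 fail=0; on 'd' 0 → fail=0;  out ∅∪∅=∅
  n16('c'): parent n0 fail=0; on 'c' 0 → fail=0;  out ∅∪∅=∅
  n2('aa'): parent n1 fail=0; on 'a' 0 → fail=1;  out ∅∪{6}={6}
  n6('ba'): parent n5 fail=0; on 'a' 0 → fail=1;  out {1}∪{6}={1,6}
  n8('dd'): parent n7 fail=0; on 'd' 0 → fail=7;  out ∅∪∅=∅
  n10('bc'): parent n5 fail=0; on 'c' 0 → fail=16;  out ∅∪∅=∅
  n12('da'): parent n7 fail=0; on 'a' 0 → fail=1;  out ∅∪{6}={6}
  n17('cd'): parent n16 fail=0; on 'd' 0 → fail=7;  out ∅∪∅=∅
  n22('db'): parent n7 fail=0; on 'b' 0 → fail=5;  out {7}∪∅={7}
  n3('aaa'): parent n2 fail=1; on 'a' 1 → fail=2;  out ∅∪{6}={6}
  n9('ddb'): parent n8 fail=7; on 'b' 7 → fail=22;  out {2}∪{7}={2,7}
  n11('bcd'): parent n10 fail=16; on 'd' 16 → fail=17;  out {3}∪∅={3}
  n13('daa'): parent n12 fail=1; on 'a' 1 → fail=2;  out ∅∪{6}={6}
  n18('cdd'): parent n17 fail=7; on 'd' 7 → fail=8;  out ∅∪∅=∅
  n4('aaad'): parent n3 fail=2; on 'd' 2→1→0 → fail=7;  out {0}∪∅={0}
  n14('daab'): parent n13 fail=2; on 'b' 2→1→0 → fail=5;  out ∅∪∅=∅
  n19('cddb'): parent n18 fail=8; on 'b' 8 → fail=9;  out ∅∪{2,7}={2,7}
  n15('daabd'): parent n14 fail=5; on 'd' 5→0 → fail=7;  out {4}∪∅={4}
  n20('cddbd'): parent n19 fail=9; on 'd' 9→22→5→0 → fail=7;  out ∅∪∅=∅
  n21('cddbdc'): parent n20 fail=7; on 'c' 7→0 → fail=16;  out {5}∪∅={5}

Text stream:
[0] read 'd'  n0⇒n7
[1] read 'd'  n7⇒n8
[2] read 'c'  n8⇒n16 (via fail)
[3] read 'd'  n16⇒n17
[4] read 'd'  n17⇒n18
[5] read 'b'  n18⇒n19  ** P2@[3:5],P7@[4:5]
[6] read 'd'  n19⇒n20
[7] read 'c'  n20⇒n21  ** P5@[2:7]
[8] read 'd'  n21⇒n17 (via fail)
[9] read 'c'  n17⇒n16 (via fail)
[10] read 'd'  n16⇒n17
[11] read 'd'  n17⇒n18
[12] read 'b'  n18⇒n19  ** P2@[10:12],P7@[11:12]
[13] read 'b'  n19⇒n5 (via fail)
[14] read 'd'  n5⇒n7 (via fail)
[15] read 'a'  n7⇒n12  ** P6@[15:15]
[16] read 'a'  n12⇒n13  ** P6@[16:16]
[17] read 'b'  n13⇒n14
[18] read 'd'  n14⇒n15  ** P4@[14:18]
[19] read 'a'  n15⇒n12 (via fail)  ** P6@[19:19]
[20] read 'd'  n12⇒n7 (via fail)
[21] read 'd'  n7⇒n8
[22] read 'b'  n8⇒n9  ** P2@[20:22],P7@[21:22]
[23] read 'd'  n9⇒n7 (via fail)
[24] read 'b'  n7⇒n22  ** P7@[23:24]
[25] read 'a'  n22⇒n6 (via fail)  ** P1@[24:25],P6@[25:25]
[26] read 'd'  n6⇒n7 (via fail)
[27] read 'a'  n7⇒n12  ** P6@[27:27]
[28] read 'a'  n12⇒n13  ** P6@[28:28]
[29] read 'a'  n13⇒n3 (via fail)  ** P6@[29:29]
[30] read 'a'  n3⇒n3 (via fail)  ** P6@[30:30]
[31] read 'd'  n3⇒n4  ** P0@[28:31]
[32] read 'b'  n4⇒n22 (via fail)  ** P7@[31:32]
[33] read 'a'  n22⇒n6 (via fail)  ** P1@[32:33],P6@[33:33]
[34] read 'a'  n6⇒n2 (via fail)  ** P6@[34:34]
[35] read 'a'  n2⇒n3  ** P6@[35:35]
[36] read 'a'  n3⇒n3 (via fail)  ** P6@[36:36]
[37] read 'd'  n3⇒n4  ** P0@[34:37]
[38] read 'd'  n4⇒n8 (via fail)
[39] read 'd'  n8⇒n8 (via fail)
[40] read 'a'  n8⇒n12 (via fail)  ** P6@[40:40]
[41] read 'a'  n12⇒n13  ** P6@[41:41]
[42] read 'a'  n13⇒n3 (via fail)  ** P6@[42:42]
[43] read 'd'  n3⇒n4  ** P0@[40:43]
[44] read 'a'  n4⇒n12 (via fail)  ** P6@[44:44]
[45] read 'a'  n12⇒n13  ** P6@[45:45]
[46] read 'a'  n13⇒n3 (via fail)  ** P6@[46:46]
[47] read 'd'  n3⇒n4  ** P0@[44:47]
[48] read 'd'  n4⇒n8 (via fail)
[49] read 'b'  n8⇒n9  ** P2@[47:49],P7@[48:49]
[50] read 'b'  n9⇒n5 (via fail)
[51] read 'd'  n5⇒n7 (via fail)
[52] read 'c'  n7⇒n16 (via fail)
[53] read 'd'  n16⇒n17
[54] read 'd'  n17⇒n18
[55] read 'b'  n18⇒n19  ** P2@[53:55],P7@[54:55]
[56] read 'd'  n19⇒n20
[57] read 'c'  n20⇒n21  ** P5@[52:57]
[58] read 'c'  n21⇒n16 (via fail)
[59] read 'c'  n16⇒n16 (via fail)
[60] read 'd'  n16⇒n17
[61] read 'b'  n17⇒n22 (via fail)  ** P7@[60:61]
[62] read 'd'  n22⇒n7 (via fail)
[63] read 'a'  n7⇒n12  ** P6@[63:63]
[64] read 'd'  n12⇒n7 (via fail)
[65] read 'a'  n7⇒n12  ** P6@[65:65]
[66] read 'a'  n12⇒n13  ** P6@[66:66]
[67] read 'b'  n13⇒n14
[68] read 'd'  n14⇒n15  ** P4@[64:68]
[69] read 'c'  n15⇒n16 (via fail)

Result: [[5,2],[5,7],[7,5],[12,2],[12,7],[15,6],[16,6],[18,4],[19,6],[22,2],[22,7],[24,7],[25,1],[25,6],[27,6],[28,6],[29,6],[30,6],[31,0],[32,7],[33,1],[33,6],[34,6],[35,6],[36,6],[37,0],[40,6],[41,6],[42,6],[43,0],[44,6],[45,6],[46,6],[47,0],[49,2],[49,7],[55,2],[55,7],[57,5],[61,7],[63,6],[65,6],[66,6],[68,4]]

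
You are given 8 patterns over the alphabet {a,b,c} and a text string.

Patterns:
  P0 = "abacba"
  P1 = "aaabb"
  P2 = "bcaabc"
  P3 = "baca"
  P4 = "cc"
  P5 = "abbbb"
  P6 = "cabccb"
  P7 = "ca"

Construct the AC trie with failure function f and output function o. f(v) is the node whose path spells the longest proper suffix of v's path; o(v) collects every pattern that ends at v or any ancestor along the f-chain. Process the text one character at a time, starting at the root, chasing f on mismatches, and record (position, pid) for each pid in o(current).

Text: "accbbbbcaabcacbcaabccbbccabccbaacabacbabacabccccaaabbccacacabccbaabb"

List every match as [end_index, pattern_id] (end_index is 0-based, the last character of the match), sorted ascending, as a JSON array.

Construct AC machine:
Trie nodes:
  n0 'ε': a→1 b→11 c→20
  n1 'a': a→7 b→2
  n2 'ab': a→3 b→22
  n3 'aba': c→4
  n4 'abac': b→5
  n5 'abacb': a→6
  n6 'abacba': ·  ←P0
  n7 'aa': a→8
  n8 'aaa': b→9
  n9 'aaab': b→10
  n10 'aaabb': ·  ←P1
  n11 'b': a→17 c→12
  n12 'bc': a→13
  n13 'bca': a→14
  n14 'bcaa': b→15
  n15 'bcaab': c→16
  n16 'bcaabc': ·  ←P2
  n17 'ba': c→18
  n18 'bac': a→19
  n19 'baca': ·  ←P3
  n20 'c': a→25 c→21
  n21 'cc': ·  ←P4
  n22 'abb': b→23
  n23 'abbb': b→24
  n24 'abbbb': ·  ←P5
  n25 'ca': b→26  ←P7
  n26 'cab': c→27
  n27 'cabc': c→28
  n28 'cabcc': b→29
  n29 'cabccb': ·  ←P6

BFS fail/out derivation:
  fail(1) 'a': from fail(0)=0 chase 'a': 0 ⇒ 0;  out=∅∪out(0)=∅
  fail(11) 'b': from fail(0)=0 chase 'b': 0 ⇒ 0;  out=∅∪out(0)=∅
  fail(20) 'c': from fail(0)=0 chase 'c': 0 ⇒ 0;  out=∅∪out(0)=∅
  fail(2) 'ab': from fail(1)=0 chase 'b': 0 ⇒ 11;  out=∅∪out(11)=∅
  fail(7) 'aa': from fail(1)=0 chase 'a': 0 ⇒ 1;  out=∅∪out(1)=∅
  fail(12) 'bc': from fail(11)=0 chase 'c': 0 ⇒ 20;  out=∅∪out(20)=∅
  fail(17) 'ba': from fail(11)=0 chase 'a': 0 ⇒ 1;  out=∅∪out(1)=∅
  fail(21) 'cc': from fail(20)=0 chase 'c': 0 ⇒ 20;  out={4}∪out(20)={4}
  fail(25) 'ca': from fail(20)=0 chase 'a': 0 ⇒ 1;  out={7}∪out(1)={7}
  fail(3) 'aba': from fail(2)=11 chase 'a': 11 ⇒ 17;  out=∅∪out(17)=∅
  fail(8) 'aaa': from fail(7)=1 chase 'a': 1 ⇒ 7;  out=∅∪out(7)=∅
  fail(13) 'bca': from fail(12)=20 chase 'a': 20 ⇒ 25;  out=∅∪out(25)={7}
  fail(18) 'bac': from fail(17)=1 chase 'c': 1→0 ⇒ 20;  out=∅∪out(20)=∅
  fail(22) 'abb': from fail(2)=11 chase 'b': 11→0 ⇒ 11;  out=∅∪out(11)=∅
  fail(26) 'cab': from fail(25)=1 chase 'b': 1 ⇒ 2;  out=∅∪out(2)=∅
  fail(4) 'abac': from fail(3)=17 chase 'c': 17 ⇒ 18;  out=∅∪out(18)=∅
  fail(9) 'aaab': from fail(8)=7 chase 'b': 7→1 ⇒ 2;  out=∅∪out(2)=∅
  fail(14) 'bcaa': from fail(13)=25 chase 'a': 25→1 ⇒ 7;  out=∅∪out(7)=∅
  fail(19) 'baca': from fail(18)=20 chase 'a': 20 ⇒ 25;  out={3}∪out(25)={3,7}
  fail(23) 'abbb': from fail(22)=11 chase 'b': 11→0 ⇒ 11;  out=∅∪out(11)=∅
  fail(27) 'cabc': from fail(26)=2 chase 'c': 2→11 ⇒ 12;  out=∅∪out(12)=∅
  fail(5) 'abacb': from fail(4)=18 chase 'b': 18→20→0 ⇒ 11;  out=∅∪out(11)=∅
  fail(10) 'aaabb': from fail(9)=2 chase 'b': 2 ⇒ 22;  out={1}∪out(22)={1}
  fail(15) 'bcaab': from fail(14)=7 chase 'b': 7→1 ⇒ 2;  out=∅∪out(2)=∅
  fail(24) 'abbbb': from fail(23)=11 chase 'b': 11→0 ⇒ 11;  out={5}∪out(11)={5}
  fail(28) 'cabcc': from fail(27)=12 chase 'c': 12→20 ⇒ 21;  out=∅∪out(21)={4}
  fail(6) 'abacba': from fail(5)=11 chase 'a': 11 ⇒ 17;  out={0}∪out(17)={0}
  fail(16) 'bcaabc': from fail(15)=2 chase 'c': 2→11 ⇒ 12;  out={2}∪out(12)={2}
  fail(29) 'cabccb': from fail(28)=21 chase 'b': 21→20→0 ⇒ 11;  out={6}∪out(11)={6}

Run:
pos 0 'a': at 1
pos 1 'c': at 20 ·f
pos 2 'c': at 21  → match P4@[1:2]
pos 3 'b': at 11 ·f
pos 4 'b': at 11 ·f
pos 5 'b': at 11 ·f
pos 6 'b': at 11 ·f
pos 7 'c': at 12
pos 8 'a': at 13  → match P7@[7:8]
pos 9 'a': at 14
pos 10 'b': at 15
pos 11 'c': at 16  → match P2@[6:11]
pos 12 'a': at 13 ·f  → match P7@[11:12]
pos 13 'c': at 20 ·f
pos 14 'b': at 11 ·f
pos 15 'c': at 12
pos 16 'a': at 13  → match P7@[15:16]
pos 17 'a': at 14
pos 18 'b': at 15
pos 19 'c': at 16  → match P2@[14:19]
pos 20 'c': at 21 ·f  → match P4@[19:20]
pos 21 'b': at 11 ·f
pos 22 'b': at 11 ·f
pos 23 'c': at 12
pos 24 'c': at 21 ·f  → match P4@[23:24]
pos 25 'a': at 25 ·f  → match P7@[24:25]
pos 26 'b': at 26
pos 27 'c': at 27
pos 28 'c': at 28  → match P4@[27:28]
pos 29 'b': at 29  → match P6@[24:29]
pos 30 'a': at 17 ·f
pos 31 'a': at 7 ·f
pos 32 'c': at 20 ·f
pos 33 'a': at 25  → match P7@[32:33]
pos 34 'b': at 26
pos 35 'a': at 3 ·f
pos 36 'c': at 4
pos 37 'b': at 5
pos 38 'a': at 6  → match P0@[33:38]
pos 39 'b': at 2 ·f
pos 40 'a': at 3
pos 41 'c': at 4
pos 42 'a': at 19 ·f  → match P3@[39:42],P7@[41:42]
pos 43 'b': at 26 ·f
pos 44 'c': at 27
pos 45 'c': at 28  → match P4@[44:45]
pos 46 'c': at 21 ·f  → match P4@[45:46]
pos 47 'c': at 21 ·f  → match P4@[46:47]
pos 48 'a': at 25 ·f  → match P7@[47:48]
pos 49 'a': at 7 ·f
pos 50 'a': at 8
pos 51 'b': at 9
pos 52 'b': at 10  → match P1@[48:52]
pos 53 'c': at 12 ·f
pos 54 'c': at 21 ·f  → match P4@[53:54]
pos 55 'a': at 25 ·f  → match P7@[54:55]
pos 56 'c': at 20 ·f
pos 57 'a': at 25  → match P7@[56:57]
pos 58 'c': at 20 ·f
pos 59 'a': at 25  → match P7@[58:59]
pos 60 'b': at 26
pos 61 'c': at 27
pos 62 'c': at 28  → match P4@[61:62]
pos 63 'b': at 29  → match P6@[58:63]
pos 64 'a': at 17 ·f
pos 65 'a': at 7 ·f
pos 66 'b': at 2 ·f
pos 67 'b': at 22

Result: [[2,4],[8,7],[11,2],[12,7],[16,7],[19,2],[20,4],[24,4],[25,7],[28,4],[29,6],[33,7],[38,0],[42,3],[42,7],[45,4],[46,4],[47,4],[48,7],[52,1],[54,4],[55,7],[57,7],[59,7],[62,4],[63,6]]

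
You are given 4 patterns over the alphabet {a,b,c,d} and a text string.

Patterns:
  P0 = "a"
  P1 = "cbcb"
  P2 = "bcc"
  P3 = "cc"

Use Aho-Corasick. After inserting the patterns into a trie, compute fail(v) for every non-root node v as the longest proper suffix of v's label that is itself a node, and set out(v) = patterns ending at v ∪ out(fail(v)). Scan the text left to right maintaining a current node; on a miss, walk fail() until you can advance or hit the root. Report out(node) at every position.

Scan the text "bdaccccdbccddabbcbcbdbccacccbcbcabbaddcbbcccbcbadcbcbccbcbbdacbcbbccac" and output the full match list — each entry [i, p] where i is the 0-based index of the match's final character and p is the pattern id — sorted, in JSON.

Build:
Trie nodes:
  0='ε' goto a→1 b→6 c→2
  1='a' goto ·  [P0 ends]
  2='c' goto b→3 c→9
  3='cb' goto c→4
  4='cbc' goto b→5
  5='cbcb' goto ·  [P1 ends]
  6='b' goto c→7
  7='bc' goto c→8
  8='bcc' goto ·  [P2 ends]
  9='cc' goto ·  [P3 ends]

Failure links (BFS by depth):
  n1('a'): parent n0 fail=0; on 'a' 0 → fail=0;  out {0}∪∅={0}
  n2('c'): parent n0 fail=0; on 'c' 0 → fail=0;  out ∅∪∅=∅
  n6('b'): parent n0 fail=0; on 'b' 0 → fail=0;  out ∅∪∅=∅
  n3('cb'): parent n2 fail=0; on 'b' 0 → fail=6;  out ∅∪∅=∅
  n7('bc'): parent n6 fail=0; on 'c' 0 → fail=2;  out ∅∪∅=∅
  n9('cc'): parent n2 fail=0; on 'c' 0 → fail=2;  out {3}∪∅={3}
  n4('cbc'): parent n3 fail=6; on 'c' 6 → fail=7;  out ∅∪∅=∅
  n8('bcc'): parent n7 fail=2; on 'c' 2 → fail=9;  out {2}∪{3}={2,3}
  n5('cbcb'): parent n4 fail=7; on 'b' 7→2 → fail=3;  out {1}∪∅={1}

Scan:
i=0 'b': node 0→6
i=1 'd': node 6→0 ·f
i=2 'a': node 0→1  ** P0@[2:2]
i=3 'c': node 1→2 ·f
i=4 'c': node 2→9  ** P3@[3:4]
i=5 'c': node 9→9 ·f  ** P3@[4:5]
i=6 'c': node 9→9 ·f  ** P3@[5:6]
i=7 'd': node 9→0 ·f
i=8 'b': node 0→6
i=9 'c': node 6→7
i=10 'c': node 7→8  ** P2@[8:10],P3@[9:10]
i=11 'd': node 8→0 ·f
i=12 'd': node 0→0
i=13 'a': node 0→1  ** P0@[13:13]
i=14 'b': node 1→6 ·f
i=15 'b': node 6→6 ·f
i=16 'c': node 6→7
i=17 'b': node 7→3 ·f
i=18 'c': node 3→4
i=19 'b': node 4→5  ** P1@[16:19]
i=20 'd': node 5→0 ·f
i=21 'b': node 0→6
i=22 'c': node 6→7
i=23 'c': node 7→8  ** P2@[21:23],P3@[22:23]
i=24 'a': node 8→1 ·f  ** P0@[24:24]
i=25 'c': node 1→2 ·f
i=26 'c': node 2→9  ** P3@[25:26]
i=27 'c': node 9→9 ·f  ** P3@[26:27]
i=28 'b': node 9→3 ·f
i=29 'c': node 3→4
i=30 'b': node 4→5  ** P1@[27:30]
i=31 'c': node 5→4 ·f
i=32 'a': node 4→1 ·f  ** P0@[32:32]
i=33 'b': node 1→6 ·f
i=34 'b': node 6→6 ·f
i=35 'a': node 6→1 ·f  ** P0@[35:35]
i=36 'd': node 1→0 ·f
i=37 'd': node 0→0
i=38 'c': node 0→2
i=39 'b': node 2→3
i=40 'b': node 3→6 ·f
i=41 'c': node 6→7
i=42 'c': node 7→8  ** P2@[40:42],P3@[41:42]
i=43 'c': node 8→9 ·f  ** P3@[42:43]
i=44 'b': node 9→3 ·f
i=45 'c': node 3→4
i=46 'b': node 4→5  ** P1@[43:46]
i=47 'a': node 5→1 ·f  ** P0@[47:47]
i=48 'd': node 1→0 ·f
i=49 'c': node 0→2
i=50 'b': node 2→3
i=51 'c': node 3→4
i=52 'b': node 4→5  ** P1@[49:52]
i=53 'c': node 5→4 ·f
i=54 'c': node 4→8 ·f  ** P2@[52:54],P3@[53:54]
i=55 'b': node 8→3 ·f
i=56 'c': node 3→4
i=57 'b': node 4→5  ** P1@[54:57]
i=58 'b': node 5→6 ·f
i=59 'd': node 6→0 ·f
i=60 'a': node 0→1  ** P0@[60:60]
i=61 'c': node 1→2 ·f
i=62 'b': node 2→3
i=63 'c': node 3→4
i=64 'b': node 4→5  ** P1@[61:64]
i=65 'b': node 5→6 ·f
i=66 'c': node 6→7
i=67 'c': node 7→8  ** P2@[65:67],P3@[66:67]
i=68 'a': node 8→1 ·f  ** P0@[68:68]
i=69 'c': node 1→2 ·f

Matches: [[2,0],[4,3],[5,3],[6,3],[10,2],[10,3],[13,0],[19,1],[23,2],[23,3],[24,0],[26,3],[27,3],[30,1],[32,0],[35,0],[42,2],[42,3],[43,3],[46,1],[47,0],[52,1],[54,2],[54,3],[57,1],[60,0],[64,1],[67,2],[67,3],[68,0]]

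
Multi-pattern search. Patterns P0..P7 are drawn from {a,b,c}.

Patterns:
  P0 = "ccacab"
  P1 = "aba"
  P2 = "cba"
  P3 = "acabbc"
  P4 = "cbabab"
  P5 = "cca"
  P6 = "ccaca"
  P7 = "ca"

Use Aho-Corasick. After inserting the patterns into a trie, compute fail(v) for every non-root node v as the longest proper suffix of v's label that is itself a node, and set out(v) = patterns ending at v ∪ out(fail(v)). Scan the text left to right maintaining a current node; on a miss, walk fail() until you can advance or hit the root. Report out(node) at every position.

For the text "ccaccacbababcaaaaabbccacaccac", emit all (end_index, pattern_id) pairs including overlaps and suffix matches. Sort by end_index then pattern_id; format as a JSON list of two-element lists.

Construct AC machine:
Trie nodes:
  n0 'ε': a→7 c→1
  n1 'c': a→20 b→10 c→2
  n2 'cc': a→3
  n3 'cca': c→4  ←P5
  n4 'ccac': a→5
  n5 'ccaca': b→6  ←P6
  n6 'ccacab': ·  ←P0
  n7 'a': b→8 c→12
  n8 'ab': a→9
  n9 'aba': ·  ←P1
  n10 'cb': a→11
  n11 'cba': b→17  ←P2
  n12 'ac': a→13
  n13 'aca': b→14
  n14 'acab': b→15
  n15 'acabb': c→16
  n16 'acabbc': ·  ←P3
  n17 'cbab': a→18
  n18 'cbaba': b→19
  n19 'cbabab': ·  ←P4
  n20 'ca': ·  ←P7

Failure links (BFS by depth):
  fail(1) 'c': from fail(0)=0 chase 'c': 0 ⇒ 0;  out=∅∪out(0)=∅
  fail(7) 'a': from fail(0)=0 chase 'a': 0 ⇒ 0;  out=∅∪out(0)=∅
  fail(2) 'cc': from fail(1)=0 chase 'c': 0 ⇒ 1;  out=∅∪out(1)=∅
  fail(8) 'ab': from fail(7)=0 chase 'b': 0 ⇒ 0;  out=∅∪out(0)=∅
  fail(10) 'cb': from fail(1)=0 chase 'b': 0 ⇒ 0;  out=∅∪out(0)=∅
  fail(12) 'ac': from fail(7)=0 chase 'c': 0 ⇒ 1;  out=∅∪out(1)=∅
  fail(20) 'ca': from fail(1)=0 chase 'a': 0 ⇒ 7;  out={7}∪out(7)={7}
  fail(3) 'cca': from fail(2)=1 chase 'a': 1 ⇒ 20;  out={5}∪out(20)={5,7}
  fail(9) 'aba': from fail(8)=0 chase 'a': 0 ⇒ 7;  out={1}∪out(7)={1}
  fail(11) 'cba': from fail(10)=0 chase 'a': 0 ⇒ 7;  out={2}∪out(7)={2}
  fail(13) 'aca': from fail(12)=1 chase 'a': 1 ⇒ 20;  out=∅∪out(20)={7}
  fail(4) 'ccac': from fail(3)=20 chase 'c': 20→7 ⇒ 12;  out=∅∪out(12)=∅
  fail(14) 'acab': from fail(13)=20 chase 'b': 20→7 ⇒ 8;  out=∅∪out(8)=∅
  fail(17) 'cbab': from fail(11)=7 chase 'b': 7 ⇒ 8;  out=∅∪out(8)=∅
  fail(5) 'ccaca': from fail(4)=12 chase 'a': 12 ⇒ 13;  out={6}∪out(13)={6,7}
  fail(15) 'acabb': from fail(14)=8 chase 'b': 8→0 ⇒ 0;  out=∅∪out(0)=∅
  fail(18) 'cbaba': from fail(17)=8 chase 'a': 8 ⇒ 9;  out=∅∪out(9)={1}
  fail(6) 'ccacab': from fail(5)=13 chase 'b': 13 ⇒ 14;  out={0}∪out(14)={0}
  fail(16) 'acabbc': from fail(15)=0 chase 'c': 0 ⇒ 1;  out={3}∪out(1)={3}
  fail(19) 'cbabab': from fail(18)=9 chase 'b': 9→7 ⇒ 8;  out={4}∪out(8)={4}

Scan:
pos 0 'c': at 1
pos 1 'c': at 2
pos 2 'a': at 3  ** P5@[0:2],P7@[1:2]
pos 3 'c': at 4
pos 4 'c': at 2 (via fail)
pos 5 'a': at 3  ** P5@[3:5],P7@[4:5]
pos 6 'c': at 4
pos 7 'b': at 10 (via fail)
pos 8 'a': at 11  ** P2@[6:8]
pos 9 'b': at 17
pos 10 'a': at 18  ** P1@[8:10]
pos 11 'b': at 19  ** P4@[6:11]
pos 12 'c': at 1 (via fail)
pos 13 'a': at 20  ** P7@[12:13]
pos 14 'a': at 7 (via fail)
pos 15 'a': at 7 (via fail)
pos 16 'a': at 7 (via fail)
pos 17 'a': at 7 (via fail)
pos 18 'b': at 8
pos 19 'b': at 0 (via fail)
pos 20 'c': at 1
pos 21 'c': at 2
pos 22 'a': at 3  ** P5@[20:22],P7@[21:22]
pos 23 'c': at 4
pos 24 'a': at 5  ** P6@[20:24],P7@[23:24]
pos 25 'c': at 12 (via fail)
pos 26 'c': at 2 (via fail)
pos 27 'a': at 3  ** P5@[25:27],P7@[26:27]
pos 28 'c': at 4

Matches: [[2,5],[2,7],[5,5],[5,7],[8,2],[10,1],[11,4],[13,7],[22,5],[22,7],[24,6],[24,7],[27,5],[27,7]]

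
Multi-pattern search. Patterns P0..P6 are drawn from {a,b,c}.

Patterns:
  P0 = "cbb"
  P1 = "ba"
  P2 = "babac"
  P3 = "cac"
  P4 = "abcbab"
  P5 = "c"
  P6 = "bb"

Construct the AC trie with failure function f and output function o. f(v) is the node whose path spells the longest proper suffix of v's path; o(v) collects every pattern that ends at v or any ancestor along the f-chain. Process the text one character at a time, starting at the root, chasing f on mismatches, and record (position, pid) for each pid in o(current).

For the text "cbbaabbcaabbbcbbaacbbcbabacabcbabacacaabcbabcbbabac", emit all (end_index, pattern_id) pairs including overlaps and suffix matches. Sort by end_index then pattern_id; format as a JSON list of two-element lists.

Build automaton:
Trie nodes:
  0='ε' goto a→11 b→4 c→1
  1='c' goto a→9 b→2  ←P5
  2='cb' goto b→3
  3='cbb' goto ·  ←P0
  4='b' goto a→5 b→17
  5='ba' goto b→6  ←P1
  6='bab' goto a→7
  7='baba' goto c→8
  8='babac' goto ·  ←P2
  9='ca' goto c→10
  10='cac' goto ·  ←P3
  11='a' goto b→12
  12='ab' goto c→13
  13='abc' goto b→14
  14='abcb' goto a→15
  15='abcba' goto b→16
  16='abcbab' goto ·  ←P4
  17='bb' goto ·  ←P6

Failure links (BFS by depth):
  n1('c'): parent n0 fail=0; on 'c' 0 → fail=0;  out {5}∪∅={5}
  n4('b'): parent n0 fail=0; on 'b' 0 → fail=0;  out ∅∪∅=∅
  n11('a'): parent n0 fail=0; on 'a' 0 → fail=0;  out ∅∪∅=∅
  n2('cb'): parent n1 fail=0; on 'b' 0 → fail=4;  out ∅∪∅=∅
  n5('ba'): parent n4 fail=0; on 'a' 0 → fail=11;  out {1}∪∅={1}
  n9('ca'): parent n1 fail=0; on 'a' 0 → fail=11;  out ∅∪∅=∅
  n12('ab'): parent n11 fail=0; on 'b' 0 → fail=4;  out ∅∪∅=∅
  n17('bb'): parent n4 fail=0; on 'b' 0 → fail=4;  out {6}∪∅={6}
  n3('cbb'): parent n2 fail=4; on 'b' 4 → fail=17;  out {0}∪{6}={0,6}
  n6('bab'): parent n5 fail=11; on 'b' 11 → fail=12;  out ∅∪∅=∅
  n10('cac'): parent n9 fail=11; on 'c' 11→0 → fail=1;  out {3}∪{5}={3,5}
  n13('abc'): parent n12 fail=4; on 'c' 4→0 → fail=1;  out ∅∪{5}={5}
  n7('baba'): parent n6 fail=12; on 'a' 12→4 → fail=5;  out ∅∪{1}={1}
  n14('abcb'): parent n13 fail=1; on 'b' 1 → fail=2;  out ∅∪∅=∅
  n8('babac'): parent n7 fail=5; on 'c' 5→11→0 → fail=1;  out {2}∪{5}={2,5}
  n15('abcba'): parent n14 fail=2; on 'a' 2→4 → fail=5;  out ∅∪{1}={1}
  n16('abcbab'): parent n15 fail=5; on 'b' 5 → fail=6;  out {4}∪∅={4}

Scan:
[0] read 'c'  n0⇒n1  emit P5@[0:0]
[1] read 'b'  n1⇒n2
[2] read 'b'  n2⇒n3  emit P0@[0:2],P6@[1:2]
[3] read 'a'  n3⇒n5 (fail-walked)  emit P1@[2:3]
[4] read 'a'  n5⇒n11 (fail-walked)
[5] read 'b'  n11⇒n12
[6] read 'b'  n12⇒n17 (fail-walked)  emit P6@[5:6]
[7] read 'c'  n17⇒n1 (fail-walked)  emit P5@[7:7]
[8] read 'a'  n1⇒n9
[9] read 'a'  n9⇒n11 (fail-walked)
[10] read 'b'  n11⇒n12
[11] read 'b'  n12⇒n17 (fail-walked)  emit P6@[10:11]
[12] read 'b'  n17⇒n17 (fail-walked)  emit P6@[11:12]
[13] read 'c'  n17⇒n1 (fail-walked)  emit P5@[13:13]
[14] read 'b'  n1⇒n2
[15] read 'b'  n2⇒n3  emit P0@[13:15],P6@[14:15]
[16] read 'a'  n3⇒n5 (fail-walked)  emit P1@[15:16]
[17] read 'a'  n5⇒n11 (fail-walked)
[18] read 'c'  n11⇒n1 (fail-walked)  emit P5@[18:18]
[19] read 'b'  n1⇒n2
[20] read 'b'  n2⇒n3  emit P0@[18:20],P6@[19:20]
[21] read 'c'  n3⇒n1 (fail-walked)  emit P5@[21:21]
[22] read 'b'  n1⇒n2
[23] read 'a'  n2⇒n5 (fail-walked)  emit P1@[22:23]
[24] read 'b'  n5⇒n6
[25] read 'a'  n6⇒n7  emit P1@[24:25]
[26] read 'c'  n7⇒n8  emit P2@[22:26],P5@[26:26]
[27] read 'a'  n8⇒n9 (fail-walked)
[28] read 'b'  n9⇒n12 (fail-walked)
[29] read 'c'  n12⇒n13  emit P5@[29:29]
[30] read 'b'  n13⇒n14
[31] read 'a'  n14⇒n15  emit P1@[30:31]
[32] read 'b'  n15⇒n16  emit P4@[27:32]
[33] read 'a'  n16⇒n7 (fail-walked)  emit P1@[32:33]
[34] read 'c'  n7⇒n8  emit P2@[30:34],P5@[34:34]
[35] read 'a'  n8⇒n9 (fail-walked)
[36] read 'c'  n9⇒n10  emit P3@[34:36],P5@[36:36]
[37] read 'a'  n10⇒n9 (fail-walked)
[38] read 'a'  n9⇒n11 (fail-walked)
[39] read 'b'  n11⇒n12
[40] read 'c'  n12⇒n13  emit P5@[40:40]
[41] read 'b'  n13⇒n14
[42] read 'a'  n14⇒n15  emit P1@[41:42]
[43] read 'b'  n15⇒n16  emit P4@[38:43]
[44] read 'c'  n16⇒n13 (fail-walked)  emit P5@[44:44]
[45] read 'b'  n13⇒n14
[46] read 'b'  n14⇒n3 (fail-walked)  emit P0@[44:46],P6@[45:46]
[47] read 'a'  n3⇒n5 (fail-walked)  emit P1@[46:47]
[48] read 'b'  n5⇒n6
[49] read 'a'  n6⇒n7  emit P1@[48:49]
[50] read 'c'  n7⇒n8  emit P2@[46:50],P5@[50:50]

Matches: [[0,5],[2,0],[2,6],[3,1],[6,6],[7,5],[11,6],[12,6],[13,5],[15,0],[15,6],[16,1],[18,5],[20,0],[20,6],[21,5],[23,1],[25,1],[26,2],[26,5],[29,5],[31,1],[32,4],[33,1],[34,2],[34,5],[36,3],[36,5],[40,5],[42,1],[43,4],[44,5],[46,0],[46,6],[47,1],[49,1],[50,2],[50,5]]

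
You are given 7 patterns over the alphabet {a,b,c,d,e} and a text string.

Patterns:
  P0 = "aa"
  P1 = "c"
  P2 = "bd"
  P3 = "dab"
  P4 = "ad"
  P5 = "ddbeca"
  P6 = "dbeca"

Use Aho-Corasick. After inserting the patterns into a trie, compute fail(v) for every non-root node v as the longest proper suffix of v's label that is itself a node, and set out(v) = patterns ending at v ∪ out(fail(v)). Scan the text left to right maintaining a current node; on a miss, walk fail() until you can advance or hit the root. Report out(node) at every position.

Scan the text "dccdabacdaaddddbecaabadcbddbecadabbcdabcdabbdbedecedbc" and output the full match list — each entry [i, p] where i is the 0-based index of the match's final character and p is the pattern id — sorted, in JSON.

Build:
Trie (insert patterns):
  n0 'ε': a→1 b→4 c→3 d→6
  n1 'a': a→2 d→9
  n2 'aa': ·  [P0 ends]
  n3 'c': ·  [P1 ends]
  n4 'b': d→5
  n5 'bd': ·  [P2 ends]
  n6 'd': a→7 b→15 d→10
  n7 'da': b→8
  n8 'dab': ·  [P3 ends]
  n9 'ad': ·  [P4 ends]
  n10 'dd': b→11
  n11 'ddb': e→12
  n12 'ddbe': c→13
  n13 'ddbec': a→14
  n14 'ddbeca': ·  [P5 ends]
  n15 'db': e→16
  n16 'dbe': c→17
  n17 'dbec': a→18
  n18 'dbeca': ·  [P6 ends]

BFS fail/out derivation:
  n1('a'): parent n0 fail=0; on 'a' 0 → fail=0;  out ∅∪∅=∅
  n3('c'): parent n0 fail=0; on 'c' 0 → fail=0;  out {1}∪∅={1}
  n4('b'): parent n0 fail=0; on 'b' 0 → fail=0;  out ∅∪∅=∅
  n6('d'): parent n0 fail=0; on 'd' 0 → fail=0;  out ∅∪∅=∅
  n2('aa'): parent n1 fail=0; on 'a' 0 → fail=1;  out {0}∪∅={0}
  n5('bd'): parent n4 fail=0; on 'd' 0 → fail=6;  out {2}∪∅={2}
  n7('da'): parent n6 fail=0; on 'a' 0 → fail=1;  out ∅∪∅=∅
  n9('ad'): parent n1 fail=0; on 'd' 0 → fail=6;  out {4}∪∅={4}
  n10('dd'): parent n6 fail=0; on 'd' 0 → fail=6;  out ∅∪∅=∅
  n15('db'): parent n6 fail=0; on 'b' 0 → fail=4;  out ∅∪∅=∅
  n8('dab'): parent n7 fail=1; on 'b' 1→0 → fail=4;  out {3}∪∅={3}
  n11('ddb'): parent n10 fail=6; on 'b' 6 → fail=15;  out ∅∪∅=∅
  n16('dbe'): parent n15 fail=4; on 'e' 4→0 → fail=0;  out ∅∪∅=∅
  n12('ddbe'): parent n11 fail=15; on 'e' 15 → fail=16;  out ∅∪∅=∅
  n17('dbec'): parent n16 fail=0; on 'c' 0 → fail=3;  out ∅∪{1}={1}
  n13('ddbec'): parent n12 fail=16; on 'c' 16 → fail=17;  out ∅∪{1}={1}
  n18('dbeca'): parent n17 fail=3; on 'a' 3→0 → fail=1;  out {6}∪∅={6}
  n14('ddbeca'): parent n13 fail=17; on 'a' 17 → fail=18;  out {5}∪{6}={5,6}

Text stream:
i=0 'd': node 0→6
i=1 'c': node 6→3 (fail-walked)  emit P1@[1:1]
i=2 'c': node 3→3 (fail-walked)  emit P1@[2:2]
i=3 'd': node 3→6 (fail-walked)
i=4 'a': node 6→7
i=5 'b': node 7→8  emit P3@[3:5]
i=6 'a': node 8→1 (fail-walked)
i=7 'c': node 1→3 (fail-walked)  emit P1@[7:7]
i=8 'd': node 3→6 (fail-walked)
i=9 'a': node 6→7
i=10 'a': node 7→2 (fail-walked)  emit P0@[9:10]
i=11 'd': node 2→9 (fail-walked)  emit P4@[10:11]
i=12 'd': node 9→10 (fail-walked)
i=13 'd': node 10→10 (fail-walked)
i=14 'd': node 10→10 (fail-walked)
i=15 'b': node 10→11
i=16 'e': node 11→12
i=17 'c': node 12→13  emit P1@[17:17]
i=18 'a': node 13→14  emit P5@[13:18],P6@[14:18]
i=19 'a': node 14→2 (fail-walked)  emit P0@[18:19]
i=20 'b': node 2→4 (fail-walked)
i=21 'a': node 4→1 (fail-walked)
i=22 'd': node 1→9  emit P4@[21:22]
i=23 'c': node 9→3 (fail-walked)  emit P1@[23:23]
i=24 'b': node 3→4 (fail-walked)
i=25 'd': node 4→5  emit P2@[24:25]
i=26 'd': node 5→10 (fail-walked)
i=27 'b': node 10→11
i=28 'e': node 11→12
i=29 'c': node 12→13  emit P1@[29:29]
i=30 'a': node 13→14  emit P5@[25:30],P6@[26:30]
i=31 'd': node 14→9 (fail-walked)  emit P4@[30:31]
i=32 'a': node 9→7 (fail-walked)
i=33 'b': node 7→8  emit P3@[31:33]
i=34 'b': node 8→4 (fail-walked)
i=35 'c': node 4→3 (fail-walked)  emit P1@[35:35]
i=36 'd': node 3→6 (fail-walked)
i=37 'a': node 6→7
i=38 'b': node 7→8  emit P3@[36:38]
i=39 'c': node 8→3 (fail-walked)  emit P1@[39:39]
i=40 'd': node 3→6 (fail-walked)
i=41 'a': node 6→7
i=42 'b': node 7→8  emit P3@[40:42]
i=43 'b': node 8→4 (fail-walked)
i=44 'd': node 4→5  emit P2@[43:44]
i=45 'b': node 5→15 (fail-walked)
i=46 'e': node 15→16
i=47 'd': node 16→6 (fail-walked)
i=48 'e': node 6→0 (fail-walked)
i=49 'c': node 0→3  emit P1@[49:49]
i=50 'e': node 3→0 (fail-walked)
i=51 'd': node 0→6
i=52 'b': node 6→15
i=53 'c': node 15→3 (fail-walked)  emit P1@[53:53]

Matches: [[1,1],[2,1],[5,3],[7,1],[10,0],[11,4],[17,1],[18,5],[18,6],[19,0],[22,4],[23,1],[25,2],[29,1],[30,5],[30,6],[31,4],[33,3],[35,1],[38,3],[39,1],[42,3],[44,2],[49,1],[53,1]]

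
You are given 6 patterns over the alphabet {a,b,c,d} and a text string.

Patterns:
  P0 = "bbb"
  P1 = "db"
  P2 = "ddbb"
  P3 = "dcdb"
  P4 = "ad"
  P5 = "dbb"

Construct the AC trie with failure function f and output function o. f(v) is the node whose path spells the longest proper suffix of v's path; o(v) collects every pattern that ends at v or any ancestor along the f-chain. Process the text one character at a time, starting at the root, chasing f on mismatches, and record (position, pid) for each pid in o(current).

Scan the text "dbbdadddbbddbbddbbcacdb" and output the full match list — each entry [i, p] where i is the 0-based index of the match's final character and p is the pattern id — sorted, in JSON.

Construct AC machine:
Trie nodes:
  0='ε' goto a→12 b→1 d→4
  1='b' goto b→2
  2='bb' goto b→3
  3='bbb' goto ·  ←P0
  4='d' goto b→5 c→9 d→6
  5='db' goto b→14  ←P1
  6='dd' goto b→7
  7='ddb' goto b→8
  8='ddbb' goto ·  ←P2
  9='dc' goto d→10
  10='dcd' goto b→11
  11='dcdb' goto ·  ←P3
  12='a' goto d→13
  13='ad' goto ·  ←P4
  14='dbb' goto ·  ←P5

Failure links (BFS by depth):
  fail(1) 'b': from fail(0)=0 chase 'b': 0 ⇒ 0;  out=∅∪out(0)=∅
  fail(4) 'd': from fail(0)=0 chase 'd': 0 ⇒ 0;  out=∅∪out(0)=∅
  fail(12) 'a': from fail(0)=0 chase 'a': 0 ⇒ 0;  out=∅∪out(0)=∅
  fail(2) 'bb': from fail(1)=0 chase 'b': 0 ⇒ 1;  out=∅∪out(1)=∅
  fail(5) 'db': from fail(4)=0 chase 'b': 0 ⇒ 1;  out={1}∪out(1)={1}
  fail(6) 'dd': from fail(4)=0 chase 'd': 0 ⇒ 4;  out=∅∪out(4)=∅
  fail(9) 'dc': from fail(4)=0 chase 'c': 0 ⇒ 0;  out=∅∪out(0)=∅
  fail(13) 'ad': from fail(12)=0 chase 'd': 0 ⇒ 4;  out={4}∪out(4)={4}
  fail(3) 'bbb': from fail(2)=1 chase 'b': 1 ⇒ 2;  out={0}∪out(2)={0}
  fail(7) 'ddb': from fail(6)=4 chase 'b': 4 ⇒ 5;  out=∅∪out(5)={1}
  fail(10) 'dcd': from fail(9)=0 chase 'd': 0 ⇒ 4;  out=∅∪out(4)=∅
  fail(14) 'dbb': from fail(5)=1 chase 'b': 1 ⇒ 2;  out={5}∪out(2)={5}
  fail(8) 'ddbb': from fail(7)=5 chase 'b': 5 ⇒ 14;  out={2}∪out(14)={2,5}
  fail(11) 'dcdb': from fail(10)=4 chase 'b': 4 ⇒ 5;  out={3}∪out(5)={1,3}

Run:
[0] read 'd'  n0⇒n4
[1] read 'b'  n4⇒n5  ** P1@[0:1]
[2] read 'b'  n5⇒n14  ** P5@[0:2]
[3] read 'd'  n14⇒n4 (fail-walked)
[4] read 'a'  n4⇒n12 (fail-walked)
[5] read 'd'  n12⇒n13  ** P4@[4:5]
[6] read 'd'  n13⇒n6 (fail-walked)
[7] read 'd'  n6⇒n6 (fail-walked)
[8] read 'b'  n6⇒n7  ** P1@[7:8]
[9] read 'b'  n7⇒n8  ** P2@[6:9],P5@[7:9]
[10] read 'd'  n8⇒n4 (fail-walked)
[11] read 'd'  n4⇒n6
[12] read 'b'  n6⇒n7  ** P1@[11:12]
[13] read 'b'  n7⇒n8  ** P2@[10:13],P5@[11:13]
[14] read 'd'  n8⇒n4 (fail-walked)
[15] read 'd'  n4⇒n6
[16] read 'b'  n6⇒n7  ** P1@[15:16]
[17] read 'b'  n7⇒n8  ** P2@[14:17],P5@[15:17]
[18] read 'c'  n8⇒n0 (fail-walked)
[19] read 'a'  n0⇒n12
[20] read 'c'  n12⇒n0 (fail-walked)
[21] read 'd'  n0⇒n4
[22] read 'b'  n4⇒n5  ** P1@[21:22]

All matches (sorted): [[1,1],[2,5],[5,4],[8,1],[9,2],[9,5],[12,1],[13,2],[13,5],[16,1],[17,2],[17,5],[22,1]]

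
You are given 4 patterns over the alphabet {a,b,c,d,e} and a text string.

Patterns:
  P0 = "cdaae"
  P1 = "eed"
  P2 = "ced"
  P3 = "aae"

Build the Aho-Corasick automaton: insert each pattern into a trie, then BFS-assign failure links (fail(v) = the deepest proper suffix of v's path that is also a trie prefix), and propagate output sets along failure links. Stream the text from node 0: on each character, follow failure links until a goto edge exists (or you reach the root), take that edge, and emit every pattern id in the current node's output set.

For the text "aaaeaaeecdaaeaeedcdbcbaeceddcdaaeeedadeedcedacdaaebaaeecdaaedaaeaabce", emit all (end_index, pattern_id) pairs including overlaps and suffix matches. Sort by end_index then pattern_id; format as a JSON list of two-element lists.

Construct AC machine:
Trie (insert patterns):
  n0 'ε': a→11 c→1 e→6
  n1 'c': d→2 e→9
  n2 'cd': a→3
  n3 'cda': a→4
  n4 'cdaa': e→5
  n5 'cdaae': ·  [P0 ends]
  n6 'e': e→7
  n7 'ee': d→8
  n8 'eed': ·  [P1 ends]
  n9 'ce': d→10
  n10 'ced': ·  [P2 ends]
  n11 'a': a→12
  n12 'aa': e→13
  n13 'aae': ·  [P3 ends]

Failure links (BFS by depth):
  n1('c'): parent n0 fail=0; on 'c' 0 → fail=0;  out ∅∪∅=∅
  n6('e'): parent n0 fail=0; on 'e' 0 → fail=0;  out ∅∪∅=∅
  n11('a'): parent n0 fail=0; on 'a' 0 → fail=0;  out ∅∪∅=∅
  n2('cd'): parent n1 fail=0; on 'd' 0 → fail=0;  out ∅∪∅=∅
  n7('ee'): parent n6 fail=0; on 'e' 0 → fail=6;  out ∅∪∅=∅
  n9('ce'): parent n1 fail=0; on 'e' 0 → fail=6;  out ∅∪∅=∅
  n12('aa'): parent n11 fail=0; on 'a' 0 → fail=11;  out ∅∪∅=∅
  n3('cda'): parent n2 fail=0; on 'a' 0 → fail=11;  out ∅∪∅=∅
  n8('eed'): parent n7 fail=6; on 'd' 6→0 → fail=0;  out {1}∪∅={1}
  n10('ced'): parent n9 fail=6; on 'd' 6→0 → fail=0;  out {2}∪∅={2}
  n13('aae'): parent n12 fail=11; on 'e' 11→0 → fail=6;  out {3}∪∅={3}
  n4('cdaa'): parent n3 fail=11; on 'a' 11 → fail=12;  out ∅∪∅=∅
  n5('cdaae'): parent n4 fail=12; on 'e' 12 → fail=13;  out {0}∪{3}={0,3}

Run:
[0] read 'a'  n0⇒n11
[1] read 'a'  n11⇒n12
[2] read 'a'  n12⇒n12 ·f
[3] read 'e'  n12⇒n13  emit P3@[1:3]
[4] read 'a'  n13⇒n11 ·f
[5] read 'a'  n11⇒n12
[6] read 'e'  n12⇒n13  emit P3@[4:6]
[7] read 'e'  n13⇒n7 ·f
[8] read 'c'  n7⇒n1 ·f
[9] read 'd'  n1⇒n2
[10] read 'a'  n2⇒n3
[11] read 'a'  n3⇒n4
[12] read 'e'  n4⇒n5  emit P0@[8:12],P3@[10:12]
[13] read 'a'  n5⇒n11 ·f
[14] read 'e'  n11⇒n6 ·f
[15] read 'e'  n6⇒n7
[16] read 'd'  n7⇒n8  emit P1@[14:16]
[17] read 'c'  n8⇒n1 ·f
[18] read 'd'  n1⇒n2
[19] read 'b'  n2⇒n0 ·f
[20] read 'c'  n0⇒n1
[21] read 'b'  n1⇒n0 ·f
[22] read 'a'  n0⇒n11
[23] read 'e'  n11⇒n6 ·f
[24] read 'c'  n6⇒n1 ·f
[25] read 'e'  n1⇒n9
[26] read 'd'  n9⇒n10  emit P2@[24:26]
[27] read 'd'  n10⇒n0 ·f
[28] read 'c'  n0⇒n1
[29] read 'd'  n1⇒n2
[30] read 'a'  n2⇒n3
[31] read 'a'  n3⇒n4
[32] read 'e'  n4⇒n5  emit P0@[28:32],P3@[30:32]
[33] read 'e'  n5⇒n7 ·f
[34] read 'e'  n7⇒n7 ·f
[35] read 'd'  n7⇒n8  emit P1@[33:35]
[36] read 'a'  n8⇒n11 ·f
[37] read 'd'  n11⇒n0 ·f
[38] read 'e'  n0⇒n6
[39] read 'e'  n6⇒n7
[40] read 'd'  n7⇒n8  emit P1@[38:40]
[41] read 'c'  n8⇒n1 ·f
[42] read 'e'  n1⇒n9
[43] read 'd'  n9⇒n10  emit P2@[41:43]
[44] read 'a'  n10⇒n11 ·f
[45] read 'c'  n11⇒n1 ·f
[46] read 'd'  n1⇒n2
[47] read 'a'  n2⇒n3
[48] read 'a'  n3⇒n4
[49] read 'e'  n4⇒n5  emit P0@[45:49],P3@[47:49]
[50] read 'b'  n5⇒n0 ·f
[51] read 'a'  n0⇒n11
[52] read 'a'  n11⇒n12
[53] read 'e'  n12⇒n13  emit P3@[51:53]
[54] read 'e'  n13⇒n7 ·f
[55] read 'c'  n7⇒n1 ·f
[56] read 'd'  n1⇒n2
[57] read 'a'  n2⇒n3
[58] read 'a'  n3⇒n4
[59] read 'e'  n4⇒n5  emit P0@[55:59],P3@[57:59]
[60] read 'd'  n5⇒n0 ·f
[61] read 'a'  n0⇒n11
[62] read 'a'  n11⇒n12
[63] read 'e'  n12⇒n13  emit P3@[61:63]
[64] read 'a'  n13⇒n11 ·f
[65] read 'a'  n11⇒n12
[66] read 'b'  n12⇒n0 ·f
[67] read 'c'  n0⇒n1
[68] read 'e'  n1⇒n9

Result: [[3,3],[6,3],[12,0],[12,3],[16,1],[26,2],[32,0],[32,3],[35,1],[40,1],[43,2],[49,0],[49,3],[53,3],[59,0],[59,3],[63,3]]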